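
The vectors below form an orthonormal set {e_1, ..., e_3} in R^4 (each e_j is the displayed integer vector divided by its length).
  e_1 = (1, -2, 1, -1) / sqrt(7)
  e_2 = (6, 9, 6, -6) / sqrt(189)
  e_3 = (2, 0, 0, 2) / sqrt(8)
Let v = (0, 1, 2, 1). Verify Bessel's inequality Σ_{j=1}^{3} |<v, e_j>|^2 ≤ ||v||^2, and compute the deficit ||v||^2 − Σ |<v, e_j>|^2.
Σ |<v, e_j>|^2 = 11/6; ||v||^2 = 6; deficit = 25/6

Write each e_j = u_j / sqrt(<u_j, u_j>) where u_j is the displayed integer vector. Then <v, e_j> = <v, u_j> / sqrt(<u_j, u_j>), so |<v, e_j>|^2 = <v, u_j>^2 / <u_j, u_j>.
Coefficients: <v, e_1> = -1/sqrt(7), <v, e_2> = 15/sqrt(189), <v, e_3> = 2/sqrt(8).
Square and sum: Σ |<v, e_j>|^2 = 11/6.
Compute ||v||^2 = v·v = 6.
Deficit = 6 − 11/6 = 25/6 ≥ 0, confirming Bessel's inequality. (The deficit equals ||v − Σ <v,e_j> e_j||^2, the squared distance from v to span{e_j}.)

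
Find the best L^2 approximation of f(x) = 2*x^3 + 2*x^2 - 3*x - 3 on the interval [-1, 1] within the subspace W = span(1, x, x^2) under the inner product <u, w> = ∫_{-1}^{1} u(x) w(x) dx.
g(x) = 2*x^2 - 9*x/5 - 3

The best approximation g ∈ W is the orthogonal projection of f onto W. Writing g = a_0 + a_1 x + a_2 x^2, the coefficients solve the normal equations G · a = b where
  G_{ij} = <φ_i, φ_j> and b_i = <f, φ_i>, with φ_0 = 1, φ_1 = x, φ_2 = x^2.
G =
  [2, 0, 2/3]
  [0, 2/3, 0]
  [2/3, 0, 2/5],
b = (-14/3, -6/5, -6/5).
Solving gives a_0 = -3, a_1 = -9/5, a_2 = 2, so
  g(x) = 2*x^2 - 9*x/5 - 3.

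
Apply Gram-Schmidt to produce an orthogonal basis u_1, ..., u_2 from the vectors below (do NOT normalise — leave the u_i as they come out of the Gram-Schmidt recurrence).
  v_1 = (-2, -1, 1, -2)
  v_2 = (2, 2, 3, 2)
Orthogonal basis:
  u_1 = (-2, -1, 1, -2)
  u_2 = (3/5, 13/10, 37/10, 3/5)

Apply the Gram-Schmidt recurrence
  u_1 = v_1
  u_i = v_i − Σ_{j<i} ((v_i · u_j) / (u_j · u_j)) · u_j.

Step by step this gives:
  u_1 = (-2, -1, 1, -2)
  u_2 = (3/5, 13/10, 37/10, 3/5)

Orthogonality check:
  u_2 · u_1 = 0 (should be 0)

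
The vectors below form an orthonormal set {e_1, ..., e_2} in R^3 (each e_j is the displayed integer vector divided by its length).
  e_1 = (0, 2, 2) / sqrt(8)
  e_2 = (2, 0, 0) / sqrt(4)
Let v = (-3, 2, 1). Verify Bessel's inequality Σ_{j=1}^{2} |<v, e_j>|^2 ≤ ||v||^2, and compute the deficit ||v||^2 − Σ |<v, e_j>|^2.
Σ |<v, e_j>|^2 = 27/2; ||v||^2 = 14; deficit = 1/2

Write each e_j = u_j / sqrt(<u_j, u_j>) where u_j is the displayed integer vector. Then <v, e_j> = <v, u_j> / sqrt(<u_j, u_j>), so |<v, e_j>|^2 = <v, u_j>^2 / <u_j, u_j>.
Coefficients: <v, e_1> = 6/sqrt(8), <v, e_2> = -6/sqrt(4).
Square and sum: Σ |<v, e_j>|^2 = 27/2.
Compute ||v||^2 = v·v = 14.
Deficit = 14 − 27/2 = 1/2 ≥ 0, confirming Bessel's inequality. (The deficit equals ||v − Σ <v,e_j> e_j||^2, the squared distance from v to span{e_j}.)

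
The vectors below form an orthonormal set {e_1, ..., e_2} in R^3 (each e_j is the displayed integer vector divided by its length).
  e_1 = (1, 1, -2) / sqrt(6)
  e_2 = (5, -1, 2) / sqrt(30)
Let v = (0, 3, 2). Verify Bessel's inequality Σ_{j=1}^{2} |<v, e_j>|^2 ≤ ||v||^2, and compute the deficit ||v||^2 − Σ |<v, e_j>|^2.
Σ |<v, e_j>|^2 = 1/5; ||v||^2 = 13; deficit = 64/5

Write each e_j = u_j / sqrt(<u_j, u_j>) where u_j is the displayed integer vector. Then <v, e_j> = <v, u_j> / sqrt(<u_j, u_j>), so |<v, e_j>|^2 = <v, u_j>^2 / <u_j, u_j>.
Coefficients: <v, e_1> = -1/sqrt(6), <v, e_2> = 1/sqrt(30).
Square and sum: Σ |<v, e_j>|^2 = 1/5.
Compute ||v||^2 = v·v = 13.
Deficit = 13 − 1/5 = 64/5 ≥ 0, confirming Bessel's inequality. (The deficit equals ||v − Σ <v,e_j> e_j||^2, the squared distance from v to span{e_j}.)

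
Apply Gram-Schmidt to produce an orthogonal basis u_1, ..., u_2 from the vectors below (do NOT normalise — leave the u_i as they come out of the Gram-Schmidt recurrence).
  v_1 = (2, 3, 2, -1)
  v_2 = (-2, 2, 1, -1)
Orthogonal basis:
  u_1 = (2, 3, 2, -1)
  u_2 = (-23/9, 7/6, 4/9, -13/18)

Apply the Gram-Schmidt recurrence
  u_1 = v_1
  u_i = v_i − Σ_{j<i} ((v_i · u_j) / (u_j · u_j)) · u_j.

Step by step this gives:
  u_1 = (2, 3, 2, -1)
  u_2 = (-23/9, 7/6, 4/9, -13/18)

Orthogonality check:
  u_2 · u_1 = 0 (should be 0)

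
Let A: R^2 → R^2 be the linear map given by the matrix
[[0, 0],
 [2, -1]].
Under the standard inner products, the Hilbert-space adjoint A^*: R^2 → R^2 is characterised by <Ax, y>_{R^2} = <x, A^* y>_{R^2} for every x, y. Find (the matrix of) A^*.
A^* = A^T =
[[0, 2],
 [0, -1]]

For real matrices with standard dot products, the defining identity <Ax, y> = <x, A^* y> gives (Ax)^T y = x^T (A^*) y, i.e. x^T A^T y = x^T (A^*) y. Since this holds for all x, y, we must have A^* = A^T. Therefore
A^* =
[[0, 2],
 [0, -1]].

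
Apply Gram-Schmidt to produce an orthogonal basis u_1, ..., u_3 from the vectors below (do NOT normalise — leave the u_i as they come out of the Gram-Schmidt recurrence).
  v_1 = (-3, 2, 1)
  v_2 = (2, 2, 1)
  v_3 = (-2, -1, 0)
Orthogonal basis:
  u_1 = (-3, 2, 1)
  u_2 = (25/14, 15/7, 15/14)
  u_3 = (0, -1/5, 2/5)

Apply the Gram-Schmidt recurrence
  u_1 = v_1
  u_i = v_i − Σ_{j<i} ((v_i · u_j) / (u_j · u_j)) · u_j.

Step by step this gives:
  u_1 = (-3, 2, 1)
  u_2 = (25/14, 15/7, 15/14)
  u_3 = (0, -1/5, 2/5)

Orthogonality check:
  u_2 · u_1 = 0 (should be 0)
  u_3 · u_1 = 0 (should be 0)
  u_3 · u_2 = 0 (should be 0)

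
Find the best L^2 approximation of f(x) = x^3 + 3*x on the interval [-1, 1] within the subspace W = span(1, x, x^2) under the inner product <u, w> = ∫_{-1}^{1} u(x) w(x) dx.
g(x) = 18*x/5

The best approximation g ∈ W is the orthogonal projection of f onto W. Writing g = a_0 + a_1 x + a_2 x^2, the coefficients solve the normal equations G · a = b where
  G_{ij} = <φ_i, φ_j> and b_i = <f, φ_i>, with φ_0 = 1, φ_1 = x, φ_2 = x^2.
G =
  [2, 0, 2/3]
  [0, 2/3, 0]
  [2/3, 0, 2/5],
b = (0, 12/5, 0).
Solving gives a_0 = 0, a_1 = 18/5, a_2 = 0, so
  g(x) = 18*x/5.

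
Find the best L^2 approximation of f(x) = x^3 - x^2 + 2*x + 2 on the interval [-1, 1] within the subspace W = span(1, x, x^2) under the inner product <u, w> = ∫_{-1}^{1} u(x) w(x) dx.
g(x) = -x^2 + 13*x/5 + 2

The best approximation g ∈ W is the orthogonal projection of f onto W. Writing g = a_0 + a_1 x + a_2 x^2, the coefficients solve the normal equations G · a = b where
  G_{ij} = <φ_i, φ_j> and b_i = <f, φ_i>, with φ_0 = 1, φ_1 = x, φ_2 = x^2.
G =
  [2, 0, 2/3]
  [0, 2/3, 0]
  [2/3, 0, 2/5],
b = (10/3, 26/15, 14/15).
Solving gives a_0 = 2, a_1 = 13/5, a_2 = -1, so
  g(x) = -x^2 + 13*x/5 + 2.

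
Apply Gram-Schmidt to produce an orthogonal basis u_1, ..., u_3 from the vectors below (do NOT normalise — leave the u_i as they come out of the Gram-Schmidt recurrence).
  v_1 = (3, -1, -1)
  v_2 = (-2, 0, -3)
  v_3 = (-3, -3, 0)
Orthogonal basis:
  u_1 = (3, -1, -1)
  u_2 = (-13/11, -3/11, -36/11)
  u_3 = (-63/67, -231/67, 42/67)

Apply the Gram-Schmidt recurrence
  u_1 = v_1
  u_i = v_i − Σ_{j<i} ((v_i · u_j) / (u_j · u_j)) · u_j.

Step by step this gives:
  u_1 = (3, -1, -1)
  u_2 = (-13/11, -3/11, -36/11)
  u_3 = (-63/67, -231/67, 42/67)

Orthogonality check:
  u_2 · u_1 = 0 (should be 0)
  u_3 · u_1 = 0 (should be 0)
  u_3 · u_2 = 0 (should be 0)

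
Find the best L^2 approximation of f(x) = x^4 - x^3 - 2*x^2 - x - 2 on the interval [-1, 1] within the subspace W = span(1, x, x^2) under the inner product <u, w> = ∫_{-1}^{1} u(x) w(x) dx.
g(x) = -8*x^2/7 - 8*x/5 - 73/35

The best approximation g ∈ W is the orthogonal projection of f onto W. Writing g = a_0 + a_1 x + a_2 x^2, the coefficients solve the normal equations G · a = b where
  G_{ij} = <φ_i, φ_j> and b_i = <f, φ_i>, with φ_0 = 1, φ_1 = x, φ_2 = x^2.
G =
  [2, 0, 2/3]
  [0, 2/3, 0]
  [2/3, 0, 2/5],
b = (-74/15, -16/15, -194/105).
Solving gives a_0 = -73/35, a_1 = -8/5, a_2 = -8/7, so
  g(x) = -8*x^2/7 - 8*x/5 - 73/35.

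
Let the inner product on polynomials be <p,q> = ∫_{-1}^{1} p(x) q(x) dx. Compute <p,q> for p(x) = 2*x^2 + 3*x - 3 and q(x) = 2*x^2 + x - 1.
<p,q> = 64/15

Expand the product: p(x)·q(x) = 4*x^4 + 8*x^3 - 5*x^2 - 6*x + 3.
∫_{-1}^{1} of each monomial x^k gives [2/(k+1) if k even, 0 if k odd]. Integrating term-by-term (or equivalently evaluating the antiderivative F(x) = 4*x^5/5 + 2*x^4 - 5*x^3/3 - 3*x^2 + 3*x at the endpoints):
  F(1) − F(−1) = 17/15 − (-47/15) = 64/15.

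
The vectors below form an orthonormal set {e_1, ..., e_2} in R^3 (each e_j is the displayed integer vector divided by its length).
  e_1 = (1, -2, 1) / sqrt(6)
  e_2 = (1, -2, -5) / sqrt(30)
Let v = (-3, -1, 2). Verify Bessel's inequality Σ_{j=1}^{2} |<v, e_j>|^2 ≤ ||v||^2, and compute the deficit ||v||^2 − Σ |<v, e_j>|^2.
Σ |<v, e_j>|^2 = 21/5; ||v||^2 = 14; deficit = 49/5

Write each e_j = u_j / sqrt(<u_j, u_j>) where u_j is the displayed integer vector. Then <v, e_j> = <v, u_j> / sqrt(<u_j, u_j>), so |<v, e_j>|^2 = <v, u_j>^2 / <u_j, u_j>.
Coefficients: <v, e_1> = 1/sqrt(6), <v, e_2> = -11/sqrt(30).
Square and sum: Σ |<v, e_j>|^2 = 21/5.
Compute ||v||^2 = v·v = 14.
Deficit = 14 − 21/5 = 49/5 ≥ 0, confirming Bessel's inequality. (The deficit equals ||v − Σ <v,e_j> e_j||^2, the squared distance from v to span{e_j}.)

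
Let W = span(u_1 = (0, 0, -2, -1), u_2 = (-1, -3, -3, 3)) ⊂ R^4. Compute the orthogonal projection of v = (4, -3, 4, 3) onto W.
proj_W(v) = (-43/131, -129/131, 499/131, 443/131)

Set up U = [u_1 | ... | u_2] ∈ R^(4×2). The projector onto W = col(U) is P = U (U^T U)^(-1) U^T.
Compute U^T U =
  [5, 3]
  [3, 28],
and U^T v = (-11, 2).
Solve U^T U · c = U^T v for the coefficients: c = (-314/131, 43/131). The projection is proj_W(v) = U c.
Check: (v - proj_W(v)) · u_1 = 0  (should be 0).
Check: (v - proj_W(v)) · u_2 = 0  (should be 0).
Result: proj_W(v) = (-43/131, -129/131, 499/131, 443/131).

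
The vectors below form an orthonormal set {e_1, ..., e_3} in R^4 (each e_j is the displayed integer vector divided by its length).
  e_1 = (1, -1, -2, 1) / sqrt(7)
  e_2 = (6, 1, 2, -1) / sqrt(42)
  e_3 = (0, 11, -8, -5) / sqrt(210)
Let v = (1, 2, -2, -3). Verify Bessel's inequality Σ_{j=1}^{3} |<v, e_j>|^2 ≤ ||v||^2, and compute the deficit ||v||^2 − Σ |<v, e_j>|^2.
Σ |<v, e_j>|^2 = 509/35; ||v||^2 = 18; deficit = 121/35

Write each e_j = u_j / sqrt(<u_j, u_j>) where u_j is the displayed integer vector. Then <v, e_j> = <v, u_j> / sqrt(<u_j, u_j>), so |<v, e_j>|^2 = <v, u_j>^2 / <u_j, u_j>.
Coefficients: <v, e_1> = 0/sqrt(7), <v, e_2> = 7/sqrt(42), <v, e_3> = 53/sqrt(210).
Square and sum: Σ |<v, e_j>|^2 = 509/35.
Compute ||v||^2 = v·v = 18.
Deficit = 18 − 509/35 = 121/35 ≥ 0, confirming Bessel's inequality. (The deficit equals ||v − Σ <v,e_j> e_j||^2, the squared distance from v to span{e_j}.)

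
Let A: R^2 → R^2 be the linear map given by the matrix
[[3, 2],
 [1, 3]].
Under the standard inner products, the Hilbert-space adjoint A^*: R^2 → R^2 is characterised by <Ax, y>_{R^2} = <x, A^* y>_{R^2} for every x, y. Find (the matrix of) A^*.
A^* = A^T =
[[3, 1],
 [2, 3]]

For real matrices with standard dot products, the defining identity <Ax, y> = <x, A^* y> gives (Ax)^T y = x^T (A^*) y, i.e. x^T A^T y = x^T (A^*) y. Since this holds for all x, y, we must have A^* = A^T. Therefore
A^* =
[[3, 1],
 [2, 3]].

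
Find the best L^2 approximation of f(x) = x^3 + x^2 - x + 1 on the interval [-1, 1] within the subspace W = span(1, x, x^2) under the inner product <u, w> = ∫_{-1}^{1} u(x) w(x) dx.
g(x) = x^2 - 2*x/5 + 1

The best approximation g ∈ W is the orthogonal projection of f onto W. Writing g = a_0 + a_1 x + a_2 x^2, the coefficients solve the normal equations G · a = b where
  G_{ij} = <φ_i, φ_j> and b_i = <f, φ_i>, with φ_0 = 1, φ_1 = x, φ_2 = x^2.
G =
  [2, 0, 2/3]
  [0, 2/3, 0]
  [2/3, 0, 2/5],
b = (8/3, -4/15, 16/15).
Solving gives a_0 = 1, a_1 = -2/5, a_2 = 1, so
  g(x) = x^2 - 2*x/5 + 1.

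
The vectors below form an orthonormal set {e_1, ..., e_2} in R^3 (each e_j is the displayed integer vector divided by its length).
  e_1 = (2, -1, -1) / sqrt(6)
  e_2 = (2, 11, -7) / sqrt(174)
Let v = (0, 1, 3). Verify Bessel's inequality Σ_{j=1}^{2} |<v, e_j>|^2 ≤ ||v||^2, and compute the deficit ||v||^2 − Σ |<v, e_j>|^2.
Σ |<v, e_j>|^2 = 94/29; ||v||^2 = 10; deficit = 196/29

Write each e_j = u_j / sqrt(<u_j, u_j>) where u_j is the displayed integer vector. Then <v, e_j> = <v, u_j> / sqrt(<u_j, u_j>), so |<v, e_j>|^2 = <v, u_j>^2 / <u_j, u_j>.
Coefficients: <v, e_1> = -4/sqrt(6), <v, e_2> = -10/sqrt(174).
Square and sum: Σ |<v, e_j>|^2 = 94/29.
Compute ||v||^2 = v·v = 10.
Deficit = 10 − 94/29 = 196/29 ≥ 0, confirming Bessel's inequality. (The deficit equals ||v − Σ <v,e_j> e_j||^2, the squared distance from v to span{e_j}.)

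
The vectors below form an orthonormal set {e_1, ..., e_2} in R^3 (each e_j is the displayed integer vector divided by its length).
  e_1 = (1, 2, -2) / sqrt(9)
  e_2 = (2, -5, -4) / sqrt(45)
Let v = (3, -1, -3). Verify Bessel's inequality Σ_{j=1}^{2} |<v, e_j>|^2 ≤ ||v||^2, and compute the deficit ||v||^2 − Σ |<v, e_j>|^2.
Σ |<v, e_j>|^2 = 86/5; ||v||^2 = 19; deficit = 9/5

Write each e_j = u_j / sqrt(<u_j, u_j>) where u_j is the displayed integer vector. Then <v, e_j> = <v, u_j> / sqrt(<u_j, u_j>), so |<v, e_j>|^2 = <v, u_j>^2 / <u_j, u_j>.
Coefficients: <v, e_1> = 7/sqrt(9), <v, e_2> = 23/sqrt(45).
Square and sum: Σ |<v, e_j>|^2 = 86/5.
Compute ||v||^2 = v·v = 19.
Deficit = 19 − 86/5 = 9/5 ≥ 0, confirming Bessel's inequality. (The deficit equals ||v − Σ <v,e_j> e_j||^2, the squared distance from v to span{e_j}.)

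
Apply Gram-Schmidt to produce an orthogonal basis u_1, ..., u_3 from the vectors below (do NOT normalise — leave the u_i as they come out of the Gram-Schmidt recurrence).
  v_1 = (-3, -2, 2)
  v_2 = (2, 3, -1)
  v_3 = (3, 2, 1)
Orthogonal basis:
  u_1 = (-3, -2, 2)
  u_2 = (-8/17, 23/17, 11/17)
  u_3 = (10/7, -5/14, 25/14)

Apply the Gram-Schmidt recurrence
  u_1 = v_1
  u_i = v_i − Σ_{j<i} ((v_i · u_j) / (u_j · u_j)) · u_j.

Step by step this gives:
  u_1 = (-3, -2, 2)
  u_2 = (-8/17, 23/17, 11/17)
  u_3 = (10/7, -5/14, 25/14)

Orthogonality check:
  u_2 · u_1 = 0 (should be 0)
  u_3 · u_1 = 0 (should be 0)
  u_3 · u_2 = 0 (should be 0)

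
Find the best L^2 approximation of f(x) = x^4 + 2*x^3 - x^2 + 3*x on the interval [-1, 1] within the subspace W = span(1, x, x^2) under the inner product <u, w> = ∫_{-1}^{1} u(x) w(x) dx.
g(x) = -x^2/7 + 21*x/5 - 3/35

The best approximation g ∈ W is the orthogonal projection of f onto W. Writing g = a_0 + a_1 x + a_2 x^2, the coefficients solve the normal equations G · a = b where
  G_{ij} = <φ_i, φ_j> and b_i = <f, φ_i>, with φ_0 = 1, φ_1 = x, φ_2 = x^2.
G =
  [2, 0, 2/3]
  [0, 2/3, 0]
  [2/3, 0, 2/5],
b = (-4/15, 14/5, -4/35).
Solving gives a_0 = -3/35, a_1 = 21/5, a_2 = -1/7, so
  g(x) = -x^2/7 + 21*x/5 - 3/35.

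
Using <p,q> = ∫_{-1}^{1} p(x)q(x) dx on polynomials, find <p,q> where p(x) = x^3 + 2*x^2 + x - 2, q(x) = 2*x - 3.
<p,q> = 152/15

Expand the product: p(x)·q(x) = 2*x^4 + x^3 - 4*x^2 - 7*x + 6.
∫_{-1}^{1} of each monomial x^k gives [2/(k+1) if k even, 0 if k odd]. Integrating term-by-term (or equivalently evaluating the antiderivative F(x) = 2*x^5/5 + x^4/4 - 4*x^3/3 - 7*x^2/2 + 6*x at the endpoints):
  F(1) − F(−1) = 109/60 − (-499/60) = 152/15.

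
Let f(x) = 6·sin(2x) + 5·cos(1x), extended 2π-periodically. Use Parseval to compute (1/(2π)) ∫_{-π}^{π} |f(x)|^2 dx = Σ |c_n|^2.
Σ |c_n|^2 = 61/2

Expand |f|^2 and use orthogonality of {sin(nx), cos(mx)} on [-π, π]:
  ∫_{-π}^{π} sin(nx)^2 dx = π, ∫ cos(mx)^2 dx = π, and cross terms integrate to 0.
So ∫_{-π}^{π} f(x)^2 dx = 6^2 · π + 5^2 · π = (36 + 25)π.
Divide by 2π: (36 + 25)/2 = 61/2.
By Parseval, this equals Σ |c_n|^2.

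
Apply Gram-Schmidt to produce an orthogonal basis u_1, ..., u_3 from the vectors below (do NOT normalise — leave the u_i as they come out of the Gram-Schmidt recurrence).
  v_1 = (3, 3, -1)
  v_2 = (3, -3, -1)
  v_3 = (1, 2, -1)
Orthogonal basis:
  u_1 = (3, 3, -1)
  u_2 = (54/19, -60/19, -18/19)
  u_3 = (-1/5, 0, -3/5)

Apply the Gram-Schmidt recurrence
  u_1 = v_1
  u_i = v_i − Σ_{j<i} ((v_i · u_j) / (u_j · u_j)) · u_j.

Step by step this gives:
  u_1 = (3, 3, -1)
  u_2 = (54/19, -60/19, -18/19)
  u_3 = (-1/5, 0, -3/5)

Orthogonality check:
  u_2 · u_1 = 0 (should be 0)
  u_3 · u_1 = 0 (should be 0)
  u_3 · u_2 = 0 (should be 0)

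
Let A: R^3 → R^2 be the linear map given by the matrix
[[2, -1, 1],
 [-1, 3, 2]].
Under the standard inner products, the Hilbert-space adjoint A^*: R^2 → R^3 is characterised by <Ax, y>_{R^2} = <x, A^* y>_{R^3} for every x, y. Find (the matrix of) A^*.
A^* = A^T =
[[2, -1],
 [-1, 3],
 [1, 2]]

For real matrices with standard dot products, the defining identity <Ax, y> = <x, A^* y> gives (Ax)^T y = x^T (A^*) y, i.e. x^T A^T y = x^T (A^*) y. Since this holds for all x, y, we must have A^* = A^T. Therefore
A^* =
[[2, -1],
 [-1, 3],
 [1, 2]].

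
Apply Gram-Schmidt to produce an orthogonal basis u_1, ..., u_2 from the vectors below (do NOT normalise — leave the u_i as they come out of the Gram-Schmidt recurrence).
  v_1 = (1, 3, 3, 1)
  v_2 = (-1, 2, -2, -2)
Orthogonal basis:
  u_1 = (1, 3, 3, 1)
  u_2 = (-17/20, 49/20, -31/20, -37/20)

Apply the Gram-Schmidt recurrence
  u_1 = v_1
  u_i = v_i − Σ_{j<i} ((v_i · u_j) / (u_j · u_j)) · u_j.

Step by step this gives:
  u_1 = (1, 3, 3, 1)
  u_2 = (-17/20, 49/20, -31/20, -37/20)

Orthogonality check:
  u_2 · u_1 = 0 (should be 0)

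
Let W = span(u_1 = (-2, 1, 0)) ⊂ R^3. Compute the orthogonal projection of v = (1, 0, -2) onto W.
proj_W(v) = (4/5, -2/5, 0)

Set up U = [u_1 | ... | u_1] ∈ R^(3×1). The projector onto W = col(U) is P = U (U^T U)^(-1) U^T.
Compute U^T U =
  [5],
and U^T v = (-2).
Solve U^T U · c = U^T v for the coefficients: c = (-2/5). The projection is proj_W(v) = U c.
Check: (v - proj_W(v)) · u_1 = 0  (should be 0).
Result: proj_W(v) = (4/5, -2/5, 0).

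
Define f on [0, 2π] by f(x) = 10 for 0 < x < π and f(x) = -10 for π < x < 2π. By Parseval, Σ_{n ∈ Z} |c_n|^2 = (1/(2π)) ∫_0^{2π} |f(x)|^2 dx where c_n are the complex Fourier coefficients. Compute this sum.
Σ |c_n|^2 = 100

Parseval equates the L^2 energy of f (normalised by 1/(2π)) with the ℓ^2 sum of its Fourier coefficients: (1/(2π)) ∫_0^{2π} |f|^2 = Σ |c_n|^2.
Compute the left side: (1/(2π)) [∫_0^π 10^2 dx + ∫_π^{2π} (-10)^2 dx] = (1/(2π)) · (100π + 100π) = (100 + 100)/2 = 100.
So Σ_{n ∈ Z} |c_n|^2 = 100.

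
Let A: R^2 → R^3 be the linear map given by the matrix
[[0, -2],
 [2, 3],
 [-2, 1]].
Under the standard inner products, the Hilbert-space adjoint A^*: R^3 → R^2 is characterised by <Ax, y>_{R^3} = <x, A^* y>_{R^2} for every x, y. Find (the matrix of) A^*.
A^* = A^T =
[[0, 2, -2],
 [-2, 3, 1]]

For real matrices with standard dot products, the defining identity <Ax, y> = <x, A^* y> gives (Ax)^T y = x^T (A^*) y, i.e. x^T A^T y = x^T (A^*) y. Since this holds for all x, y, we must have A^* = A^T. Therefore
A^* =
[[0, 2, -2],
 [-2, 3, 1]].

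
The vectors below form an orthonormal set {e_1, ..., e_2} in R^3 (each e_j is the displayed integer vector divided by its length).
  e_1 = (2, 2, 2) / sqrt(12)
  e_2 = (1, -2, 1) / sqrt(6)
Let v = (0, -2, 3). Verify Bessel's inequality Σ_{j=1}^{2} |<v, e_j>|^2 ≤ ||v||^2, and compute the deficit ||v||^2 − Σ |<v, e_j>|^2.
Σ |<v, e_j>|^2 = 17/2; ||v||^2 = 13; deficit = 9/2

Write each e_j = u_j / sqrt(<u_j, u_j>) where u_j is the displayed integer vector. Then <v, e_j> = <v, u_j> / sqrt(<u_j, u_j>), so |<v, e_j>|^2 = <v, u_j>^2 / <u_j, u_j>.
Coefficients: <v, e_1> = 2/sqrt(12), <v, e_2> = 7/sqrt(6).
Square and sum: Σ |<v, e_j>|^2 = 17/2.
Compute ||v||^2 = v·v = 13.
Deficit = 13 − 17/2 = 9/2 ≥ 0, confirming Bessel's inequality. (The deficit equals ||v − Σ <v,e_j> e_j||^2, the squared distance from v to span{e_j}.)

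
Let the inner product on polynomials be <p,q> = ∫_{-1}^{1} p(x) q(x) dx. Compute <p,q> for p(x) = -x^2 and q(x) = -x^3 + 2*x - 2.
<p,q> = 4/3

Expand the product: p(x)·q(x) = x^5 - 2*x^3 + 2*x^2.
∫_{-1}^{1} of each monomial x^k gives [2/(k+1) if k even, 0 if k odd]. Integrating term-by-term (or equivalently evaluating the antiderivative F(x) = x^6/6 - x^4/2 + 2*x^3/3 at the endpoints):
  F(1) − F(−1) = 1/3 − (-1) = 4/3.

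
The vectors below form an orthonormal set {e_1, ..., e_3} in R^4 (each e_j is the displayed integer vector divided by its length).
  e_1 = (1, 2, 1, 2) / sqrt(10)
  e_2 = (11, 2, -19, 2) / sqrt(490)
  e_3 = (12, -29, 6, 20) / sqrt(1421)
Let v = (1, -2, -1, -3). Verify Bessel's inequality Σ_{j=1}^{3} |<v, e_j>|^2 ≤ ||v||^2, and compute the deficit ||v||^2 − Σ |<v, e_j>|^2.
Σ |<v, e_j>|^2 = 314/29; ||v||^2 = 15; deficit = 121/29

Write each e_j = u_j / sqrt(<u_j, u_j>) where u_j is the displayed integer vector. Then <v, e_j> = <v, u_j> / sqrt(<u_j, u_j>), so |<v, e_j>|^2 = <v, u_j>^2 / <u_j, u_j>.
Coefficients: <v, e_1> = -10/sqrt(10), <v, e_2> = 20/sqrt(490), <v, e_3> = 4/sqrt(1421).
Square and sum: Σ |<v, e_j>|^2 = 314/29.
Compute ||v||^2 = v·v = 15.
Deficit = 15 − 314/29 = 121/29 ≥ 0, confirming Bessel's inequality. (The deficit equals ||v − Σ <v,e_j> e_j||^2, the squared distance from v to span{e_j}.)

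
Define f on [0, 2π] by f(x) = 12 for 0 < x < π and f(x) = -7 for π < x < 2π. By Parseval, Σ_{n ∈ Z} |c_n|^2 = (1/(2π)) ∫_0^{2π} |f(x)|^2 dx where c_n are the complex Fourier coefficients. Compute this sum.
Σ |c_n|^2 = 193/2

Parseval equates the L^2 energy of f (normalised by 1/(2π)) with the ℓ^2 sum of its Fourier coefficients: (1/(2π)) ∫_0^{2π} |f|^2 = Σ |c_n|^2.
Compute the left side: (1/(2π)) [∫_0^π 12^2 dx + ∫_π^{2π} (-7)^2 dx] = (1/(2π)) · (144π + 49π) = (144 + 49)/2 = 193/2.
So Σ_{n ∈ Z} |c_n|^2 = 193/2.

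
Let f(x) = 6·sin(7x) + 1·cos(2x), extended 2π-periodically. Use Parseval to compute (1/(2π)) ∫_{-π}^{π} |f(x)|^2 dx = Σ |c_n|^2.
Σ |c_n|^2 = 37/2

Expand |f|^2 and use orthogonality of {sin(nx), cos(mx)} on [-π, π]:
  ∫_{-π}^{π} sin(nx)^2 dx = π, ∫ cos(mx)^2 dx = π, and cross terms integrate to 0.
So ∫_{-π}^{π} f(x)^2 dx = 6^2 · π + 1^2 · π = (36 + 1)π.
Divide by 2π: (36 + 1)/2 = 37/2.
By Parseval, this equals Σ |c_n|^2.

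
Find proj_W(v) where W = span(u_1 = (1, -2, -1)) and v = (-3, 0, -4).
proj_W(v) = (1/6, -1/3, -1/6)

Set up U = [u_1 | ... | u_1] ∈ R^(3×1). The projector onto W = col(U) is P = U (U^T U)^(-1) U^T.
Compute U^T U =
  [6],
and U^T v = (1).
Solve U^T U · c = U^T v for the coefficients: c = (1/6). The projection is proj_W(v) = U c.
Check: (v - proj_W(v)) · u_1 = 0  (should be 0).
Result: proj_W(v) = (1/6, -1/3, -1/6).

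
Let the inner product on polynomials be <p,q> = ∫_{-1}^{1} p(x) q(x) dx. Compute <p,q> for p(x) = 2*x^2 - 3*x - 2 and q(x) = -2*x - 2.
<p,q> = 28/3

Expand the product: p(x)·q(x) = -4*x^3 + 2*x^2 + 10*x + 4.
∫_{-1}^{1} of each monomial x^k gives [2/(k+1) if k even, 0 if k odd]. Integrating term-by-term (or equivalently evaluating the antiderivative F(x) = -x^4 + 2*x^3/3 + 5*x^2 + 4*x at the endpoints):
  F(1) − F(−1) = 26/3 − (-2/3) = 28/3.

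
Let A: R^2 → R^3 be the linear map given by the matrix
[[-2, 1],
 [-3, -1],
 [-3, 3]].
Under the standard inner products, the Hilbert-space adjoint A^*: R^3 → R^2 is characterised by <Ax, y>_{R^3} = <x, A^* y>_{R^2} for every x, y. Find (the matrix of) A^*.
A^* = A^T =
[[-2, -3, -3],
 [1, -1, 3]]

For real matrices with standard dot products, the defining identity <Ax, y> = <x, A^* y> gives (Ax)^T y = x^T (A^*) y, i.e. x^T A^T y = x^T (A^*) y. Since this holds for all x, y, we must have A^* = A^T. Therefore
A^* =
[[-2, -3, -3],
 [1, -1, 3]].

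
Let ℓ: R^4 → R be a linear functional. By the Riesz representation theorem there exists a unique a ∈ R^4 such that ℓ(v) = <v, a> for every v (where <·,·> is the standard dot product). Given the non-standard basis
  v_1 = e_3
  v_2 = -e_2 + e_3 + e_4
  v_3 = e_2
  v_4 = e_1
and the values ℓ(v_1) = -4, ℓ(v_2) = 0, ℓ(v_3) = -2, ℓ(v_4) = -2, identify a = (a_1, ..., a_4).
a = (-2, -2, -4, 2)

Write a = (a_1, ..., a_4) in the standard basis. For each basis vector v_i, ℓ(v_i) = <v_i, a> is a linear equation in the a_j's. Collect the n equations into a matrix system V a = ℓ, where row i of V is v_i (expressed in the standard basis). Since V is invertible (lower-triangular with 1s on the diagonal, up to permutation), solve by back-substitution:
  V =
[[0, 0, 1, 0],
 [0, -1, 1, 1],
 [0, 1, 0, 0],
 [1, 0, 0, 0]]
  V a = (-4, 0, -2, -2)
Solving gives a = (-2, -2, -4, 2).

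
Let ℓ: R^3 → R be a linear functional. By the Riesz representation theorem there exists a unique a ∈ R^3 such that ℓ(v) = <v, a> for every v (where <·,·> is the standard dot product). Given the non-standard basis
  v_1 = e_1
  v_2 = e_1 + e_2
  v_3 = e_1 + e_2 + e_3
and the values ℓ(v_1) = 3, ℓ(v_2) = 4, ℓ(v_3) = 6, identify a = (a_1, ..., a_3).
a = (3, 1, 2)

Write a = (a_1, ..., a_3) in the standard basis. For each basis vector v_i, ℓ(v_i) = <v_i, a> is a linear equation in the a_j's. Collect the n equations into a matrix system V a = ℓ, where row i of V is v_i (expressed in the standard basis). Since V is invertible (lower-triangular with 1s on the diagonal, up to permutation), solve by back-substitution:
  V =
[[1, 0, 0],
 [1, 1, 0],
 [1, 1, 1]]
  V a = (3, 4, 6)
Solving gives a = (3, 1, 2).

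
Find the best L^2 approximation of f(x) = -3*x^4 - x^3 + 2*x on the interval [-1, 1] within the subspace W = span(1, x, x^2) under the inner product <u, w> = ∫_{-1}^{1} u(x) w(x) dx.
g(x) = -18*x^2/7 + 7*x/5 + 9/35

The best approximation g ∈ W is the orthogonal projection of f onto W. Writing g = a_0 + a_1 x + a_2 x^2, the coefficients solve the normal equations G · a = b where
  G_{ij} = <φ_i, φ_j> and b_i = <f, φ_i>, with φ_0 = 1, φ_1 = x, φ_2 = x^2.
G =
  [2, 0, 2/3]
  [0, 2/3, 0]
  [2/3, 0, 2/5],
b = (-6/5, 14/15, -6/7).
Solving gives a_0 = 9/35, a_1 = 7/5, a_2 = -18/7, so
  g(x) = -18*x^2/7 + 7*x/5 + 9/35.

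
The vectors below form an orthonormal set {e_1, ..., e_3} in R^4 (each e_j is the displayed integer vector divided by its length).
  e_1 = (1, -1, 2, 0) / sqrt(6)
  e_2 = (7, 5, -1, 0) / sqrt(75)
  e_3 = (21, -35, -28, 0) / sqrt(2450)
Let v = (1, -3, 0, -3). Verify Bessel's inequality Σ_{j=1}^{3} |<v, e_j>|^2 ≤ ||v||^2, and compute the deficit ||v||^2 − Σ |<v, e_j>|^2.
Σ |<v, e_j>|^2 = 10; ||v||^2 = 19; deficit = 9

Write each e_j = u_j / sqrt(<u_j, u_j>) where u_j is the displayed integer vector. Then <v, e_j> = <v, u_j> / sqrt(<u_j, u_j>), so |<v, e_j>|^2 = <v, u_j>^2 / <u_j, u_j>.
Coefficients: <v, e_1> = 4/sqrt(6), <v, e_2> = -8/sqrt(75), <v, e_3> = 126/sqrt(2450).
Square and sum: Σ |<v, e_j>|^2 = 10.
Compute ||v||^2 = v·v = 19.
Deficit = 19 − 10 = 9 ≥ 0, confirming Bessel's inequality. (The deficit equals ||v − Σ <v,e_j> e_j||^2, the squared distance from v to span{e_j}.)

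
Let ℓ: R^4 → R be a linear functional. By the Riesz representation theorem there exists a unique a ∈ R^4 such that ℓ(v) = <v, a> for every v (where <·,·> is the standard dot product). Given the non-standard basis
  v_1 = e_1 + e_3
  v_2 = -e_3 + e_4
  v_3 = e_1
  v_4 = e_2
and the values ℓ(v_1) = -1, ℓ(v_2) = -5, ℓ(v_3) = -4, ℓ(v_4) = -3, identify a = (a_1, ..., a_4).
a = (-4, -3, 3, -2)

Write a = (a_1, ..., a_4) in the standard basis. For each basis vector v_i, ℓ(v_i) = <v_i, a> is a linear equation in the a_j's. Collect the n equations into a matrix system V a = ℓ, where row i of V is v_i (expressed in the standard basis). Since V is invertible (lower-triangular with 1s on the diagonal, up to permutation), solve by back-substitution:
  V =
[[1, 0, 1, 0],
 [0, 0, -1, 1],
 [1, 0, 0, 0],
 [0, 1, 0, 0]]
  V a = (-1, -5, -4, -3)
Solving gives a = (-4, -3, 3, -2).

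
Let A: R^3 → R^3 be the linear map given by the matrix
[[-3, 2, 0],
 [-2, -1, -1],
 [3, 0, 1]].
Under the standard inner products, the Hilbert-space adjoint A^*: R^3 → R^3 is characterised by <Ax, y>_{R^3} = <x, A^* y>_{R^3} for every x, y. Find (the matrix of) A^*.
A^* = A^T =
[[-3, -2, 3],
 [2, -1, 0],
 [0, -1, 1]]

For real matrices with standard dot products, the defining identity <Ax, y> = <x, A^* y> gives (Ax)^T y = x^T (A^*) y, i.e. x^T A^T y = x^T (A^*) y. Since this holds for all x, y, we must have A^* = A^T. Therefore
A^* =
[[-3, -2, 3],
 [2, -1, 0],
 [0, -1, 1]].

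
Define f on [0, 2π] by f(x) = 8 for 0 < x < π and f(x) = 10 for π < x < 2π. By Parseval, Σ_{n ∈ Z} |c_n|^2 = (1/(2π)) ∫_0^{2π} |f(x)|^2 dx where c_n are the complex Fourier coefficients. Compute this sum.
Σ |c_n|^2 = 82

Parseval equates the L^2 energy of f (normalised by 1/(2π)) with the ℓ^2 sum of its Fourier coefficients: (1/(2π)) ∫_0^{2π} |f|^2 = Σ |c_n|^2.
Compute the left side: (1/(2π)) [∫_0^π 8^2 dx + ∫_π^{2π} 10^2 dx] = (1/(2π)) · (64π + 100π) = (64 + 100)/2 = 82.
So Σ_{n ∈ Z} |c_n|^2 = 82.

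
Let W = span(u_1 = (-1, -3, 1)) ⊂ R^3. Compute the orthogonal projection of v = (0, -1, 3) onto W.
proj_W(v) = (-6/11, -18/11, 6/11)

Set up U = [u_1 | ... | u_1] ∈ R^(3×1). The projector onto W = col(U) is P = U (U^T U)^(-1) U^T.
Compute U^T U =
  [11],
and U^T v = (6).
Solve U^T U · c = U^T v for the coefficients: c = (6/11). The projection is proj_W(v) = U c.
Check: (v - proj_W(v)) · u_1 = 0  (should be 0).
Result: proj_W(v) = (-6/11, -18/11, 6/11).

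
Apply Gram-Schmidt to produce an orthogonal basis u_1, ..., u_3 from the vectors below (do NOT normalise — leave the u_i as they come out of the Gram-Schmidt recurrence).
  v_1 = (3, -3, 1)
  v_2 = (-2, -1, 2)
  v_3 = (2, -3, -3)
Orthogonal basis:
  u_1 = (3, -3, 1)
  u_2 = (-35/19, -22/19, 39/19)
  u_3 = (-41/34, -164/85, -369/170)

Apply the Gram-Schmidt recurrence
  u_1 = v_1
  u_i = v_i − Σ_{j<i} ((v_i · u_j) / (u_j · u_j)) · u_j.

Step by step this gives:
  u_1 = (3, -3, 1)
  u_2 = (-35/19, -22/19, 39/19)
  u_3 = (-41/34, -164/85, -369/170)

Orthogonality check:
  u_2 · u_1 = 0 (should be 0)
  u_3 · u_1 = 0 (should be 0)
  u_3 · u_2 = 0 (should be 0)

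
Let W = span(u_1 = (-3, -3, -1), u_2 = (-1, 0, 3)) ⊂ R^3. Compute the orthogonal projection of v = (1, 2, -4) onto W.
proj_W(v) = (397/190, 15/19, -691/190)

Set up U = [u_1 | ... | u_2] ∈ R^(3×2). The projector onto W = col(U) is P = U (U^T U)^(-1) U^T.
Compute U^T U =
  [19, 0]
  [0, 10],
and U^T v = (-5, -13).
Solve U^T U · c = U^T v for the coefficients: c = (-5/19, -13/10). The projection is proj_W(v) = U c.
Check: (v - proj_W(v)) · u_1 = 0  (should be 0).
Check: (v - proj_W(v)) · u_2 = 0  (should be 0).
Result: proj_W(v) = (397/190, 15/19, -691/190).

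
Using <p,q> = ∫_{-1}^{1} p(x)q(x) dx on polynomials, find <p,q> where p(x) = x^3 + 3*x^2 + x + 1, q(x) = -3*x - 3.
<p,q> = -76/5

Expand the product: p(x)·q(x) = -3*x^4 - 12*x^3 - 12*x^2 - 6*x - 3.
∫_{-1}^{1} of each monomial x^k gives [2/(k+1) if k even, 0 if k odd]. Integrating term-by-term (or equivalently evaluating the antiderivative F(x) = -3*x^5/5 - 3*x^4 - 4*x^3 - 3*x^2 - 3*x at the endpoints):
  F(1) − F(−1) = -68/5 − (8/5) = -76/5.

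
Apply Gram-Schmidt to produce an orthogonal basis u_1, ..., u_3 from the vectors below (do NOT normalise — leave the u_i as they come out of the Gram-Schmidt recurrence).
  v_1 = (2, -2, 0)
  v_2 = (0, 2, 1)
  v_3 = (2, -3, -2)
Orthogonal basis:
  u_1 = (2, -2, 0)
  u_2 = (1, 1, 1)
  u_3 = (1/2, 1/2, -1)

Apply the Gram-Schmidt recurrence
  u_1 = v_1
  u_i = v_i − Σ_{j<i} ((v_i · u_j) / (u_j · u_j)) · u_j.

Step by step this gives:
  u_1 = (2, -2, 0)
  u_2 = (1, 1, 1)
  u_3 = (1/2, 1/2, -1)

Orthogonality check:
  u_2 · u_1 = 0 (should be 0)
  u_3 · u_1 = 0 (should be 0)
  u_3 · u_2 = 0 (should be 0)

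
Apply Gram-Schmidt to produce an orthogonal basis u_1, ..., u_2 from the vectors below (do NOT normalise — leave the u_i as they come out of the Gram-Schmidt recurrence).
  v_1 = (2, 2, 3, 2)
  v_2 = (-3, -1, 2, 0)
Orthogonal basis:
  u_1 = (2, 2, 3, 2)
  u_2 = (-59/21, -17/21, 16/7, 4/21)

Apply the Gram-Schmidt recurrence
  u_1 = v_1
  u_i = v_i − Σ_{j<i} ((v_i · u_j) / (u_j · u_j)) · u_j.

Step by step this gives:
  u_1 = (2, 2, 3, 2)
  u_2 = (-59/21, -17/21, 16/7, 4/21)

Orthogonality check:
  u_2 · u_1 = 0 (should be 0)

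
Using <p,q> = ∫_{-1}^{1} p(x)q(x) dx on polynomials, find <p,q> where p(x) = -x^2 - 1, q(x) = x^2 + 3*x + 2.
<p,q> = -32/5

Expand the product: p(x)·q(x) = -x^4 - 3*x^3 - 3*x^2 - 3*x - 2.
∫_{-1}^{1} of each monomial x^k gives [2/(k+1) if k even, 0 if k odd]. Integrating term-by-term (or equivalently evaluating the antiderivative F(x) = -x^5/5 - 3*x^4/4 - x^3 - 3*x^2/2 - 2*x at the endpoints):
  F(1) − F(−1) = -109/20 − (19/20) = -32/5.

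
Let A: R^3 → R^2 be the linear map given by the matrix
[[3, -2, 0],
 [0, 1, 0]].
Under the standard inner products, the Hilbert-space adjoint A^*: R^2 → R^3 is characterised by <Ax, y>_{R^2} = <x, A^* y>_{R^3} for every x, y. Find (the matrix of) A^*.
A^* = A^T =
[[3, 0],
 [-2, 1],
 [0, 0]]

For real matrices with standard dot products, the defining identity <Ax, y> = <x, A^* y> gives (Ax)^T y = x^T (A^*) y, i.e. x^T A^T y = x^T (A^*) y. Since this holds for all x, y, we must have A^* = A^T. Therefore
A^* =
[[3, 0],
 [-2, 1],
 [0, 0]].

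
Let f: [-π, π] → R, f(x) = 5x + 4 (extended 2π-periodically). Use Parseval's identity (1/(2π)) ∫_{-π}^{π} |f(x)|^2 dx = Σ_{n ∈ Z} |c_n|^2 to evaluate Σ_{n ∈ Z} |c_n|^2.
Σ |c_n|^2 = 25π^2/3 + 16

Expand and integrate term by term over [-π, π]:
  ∫ (5x)^2 dx = 25·(2π^3/3); ∫ 2·5·(4)·x dx = 0 (odd integrand); ∫ 4^2 dx = 16·2π.
So (1/(2π)) ∫_{-π}^{π} (5x + 4)^2 dx = 25π^2/3 + 16 = 25π^2/3 + 16.
Parseval ⇒ Σ |c_n|^2 = 25π^2/3 + 16.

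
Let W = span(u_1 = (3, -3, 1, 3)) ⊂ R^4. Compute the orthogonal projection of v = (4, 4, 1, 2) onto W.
proj_W(v) = (3/4, -3/4, 1/4, 3/4)

Set up U = [u_1 | ... | u_1] ∈ R^(4×1). The projector onto W = col(U) is P = U (U^T U)^(-1) U^T.
Compute U^T U =
  [28],
and U^T v = (7).
Solve U^T U · c = U^T v for the coefficients: c = (1/4). The projection is proj_W(v) = U c.
Check: (v - proj_W(v)) · u_1 = 0  (should be 0).
Result: proj_W(v) = (3/4, -3/4, 1/4, 3/4).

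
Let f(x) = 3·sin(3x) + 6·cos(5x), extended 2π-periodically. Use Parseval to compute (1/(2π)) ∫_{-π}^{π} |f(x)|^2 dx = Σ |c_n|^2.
Σ |c_n|^2 = 45/2

Expand |f|^2 and use orthogonality of {sin(nx), cos(mx)} on [-π, π]:
  ∫_{-π}^{π} sin(nx)^2 dx = π, ∫ cos(mx)^2 dx = π, and cross terms integrate to 0.
So ∫_{-π}^{π} f(x)^2 dx = 3^2 · π + 6^2 · π = (9 + 36)π.
Divide by 2π: (9 + 36)/2 = 45/2.
By Parseval, this equals Σ |c_n|^2.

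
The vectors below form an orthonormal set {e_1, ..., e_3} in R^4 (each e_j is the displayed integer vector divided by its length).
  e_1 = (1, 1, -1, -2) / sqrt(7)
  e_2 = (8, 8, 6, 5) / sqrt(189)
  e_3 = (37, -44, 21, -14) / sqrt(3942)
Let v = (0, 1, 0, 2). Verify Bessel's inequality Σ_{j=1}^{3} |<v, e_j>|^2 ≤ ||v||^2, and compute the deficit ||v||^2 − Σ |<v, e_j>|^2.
Σ |<v, e_j>|^2 = 315/73; ||v||^2 = 5; deficit = 50/73

Write each e_j = u_j / sqrt(<u_j, u_j>) where u_j is the displayed integer vector. Then <v, e_j> = <v, u_j> / sqrt(<u_j, u_j>), so |<v, e_j>|^2 = <v, u_j>^2 / <u_j, u_j>.
Coefficients: <v, e_1> = -3/sqrt(7), <v, e_2> = 18/sqrt(189), <v, e_3> = -72/sqrt(3942).
Square and sum: Σ |<v, e_j>|^2 = 315/73.
Compute ||v||^2 = v·v = 5.
Deficit = 5 − 315/73 = 50/73 ≥ 0, confirming Bessel's inequality. (The deficit equals ||v − Σ <v,e_j> e_j||^2, the squared distance from v to span{e_j}.)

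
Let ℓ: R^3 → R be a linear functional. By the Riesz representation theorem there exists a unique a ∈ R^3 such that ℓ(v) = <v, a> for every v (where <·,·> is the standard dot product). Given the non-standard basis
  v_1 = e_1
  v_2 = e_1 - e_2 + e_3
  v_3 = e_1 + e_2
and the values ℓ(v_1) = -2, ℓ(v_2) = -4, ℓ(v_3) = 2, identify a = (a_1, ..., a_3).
a = (-2, 4, 2)

Write a = (a_1, ..., a_3) in the standard basis. For each basis vector v_i, ℓ(v_i) = <v_i, a> is a linear equation in the a_j's. Collect the n equations into a matrix system V a = ℓ, where row i of V is v_i (expressed in the standard basis). Since V is invertible (lower-triangular with 1s on the diagonal, up to permutation), solve by back-substitution:
  V =
[[1, 0, 0],
 [1, -1, 1],
 [1, 1, 0]]
  V a = (-2, -4, 2)
Solving gives a = (-2, 4, 2).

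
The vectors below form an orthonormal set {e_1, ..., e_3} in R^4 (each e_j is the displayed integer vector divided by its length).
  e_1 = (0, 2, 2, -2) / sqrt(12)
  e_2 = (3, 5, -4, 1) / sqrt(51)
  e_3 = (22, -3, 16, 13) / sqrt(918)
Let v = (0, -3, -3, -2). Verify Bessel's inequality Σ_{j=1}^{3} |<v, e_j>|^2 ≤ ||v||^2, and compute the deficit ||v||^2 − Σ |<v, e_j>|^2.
Σ |<v, e_j>|^2 = 563/54; ||v||^2 = 22; deficit = 625/54

Write each e_j = u_j / sqrt(<u_j, u_j>) where u_j is the displayed integer vector. Then <v, e_j> = <v, u_j> / sqrt(<u_j, u_j>), so |<v, e_j>|^2 = <v, u_j>^2 / <u_j, u_j>.
Coefficients: <v, e_1> = -8/sqrt(12), <v, e_2> = -5/sqrt(51), <v, e_3> = -65/sqrt(918).
Square and sum: Σ |<v, e_j>|^2 = 563/54.
Compute ||v||^2 = v·v = 22.
Deficit = 22 − 563/54 = 625/54 ≥ 0, confirming Bessel's inequality. (The deficit equals ||v − Σ <v,e_j> e_j||^2, the squared distance from v to span{e_j}.)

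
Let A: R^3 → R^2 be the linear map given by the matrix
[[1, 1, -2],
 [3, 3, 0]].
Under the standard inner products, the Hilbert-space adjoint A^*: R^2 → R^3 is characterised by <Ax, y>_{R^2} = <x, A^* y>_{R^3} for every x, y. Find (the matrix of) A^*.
A^* = A^T =
[[1, 3],
 [1, 3],
 [-2, 0]]

For real matrices with standard dot products, the defining identity <Ax, y> = <x, A^* y> gives (Ax)^T y = x^T (A^*) y, i.e. x^T A^T y = x^T (A^*) y. Since this holds for all x, y, we must have A^* = A^T. Therefore
A^* =
[[1, 3],
 [1, 3],
 [-2, 0]].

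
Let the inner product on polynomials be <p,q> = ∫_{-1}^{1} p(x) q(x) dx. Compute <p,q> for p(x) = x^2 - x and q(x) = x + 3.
<p,q> = 4/3

Expand the product: p(x)·q(x) = x^3 + 2*x^2 - 3*x.
∫_{-1}^{1} of each monomial x^k gives [2/(k+1) if k even, 0 if k odd]. Integrating term-by-term (or equivalently evaluating the antiderivative F(x) = x^4/4 + 2*x^3/3 - 3*x^2/2 at the endpoints):
  F(1) − F(−1) = -7/12 − (-23/12) = 4/3.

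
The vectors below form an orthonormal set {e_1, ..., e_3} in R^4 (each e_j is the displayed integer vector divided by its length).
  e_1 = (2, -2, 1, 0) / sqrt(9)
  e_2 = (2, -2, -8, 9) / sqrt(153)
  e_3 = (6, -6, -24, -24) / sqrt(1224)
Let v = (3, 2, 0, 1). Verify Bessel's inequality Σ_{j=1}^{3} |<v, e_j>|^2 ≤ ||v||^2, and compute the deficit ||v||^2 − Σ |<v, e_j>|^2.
Σ |<v, e_j>|^2 = 3/2; ||v||^2 = 14; deficit = 25/2

Write each e_j = u_j / sqrt(<u_j, u_j>) where u_j is the displayed integer vector. Then <v, e_j> = <v, u_j> / sqrt(<u_j, u_j>), so |<v, e_j>|^2 = <v, u_j>^2 / <u_j, u_j>.
Coefficients: <v, e_1> = 2/sqrt(9), <v, e_2> = 11/sqrt(153), <v, e_3> = -18/sqrt(1224).
Square and sum: Σ |<v, e_j>|^2 = 3/2.
Compute ||v||^2 = v·v = 14.
Deficit = 14 − 3/2 = 25/2 ≥ 0, confirming Bessel's inequality. (The deficit equals ||v − Σ <v,e_j> e_j||^2, the squared distance from v to span{e_j}.)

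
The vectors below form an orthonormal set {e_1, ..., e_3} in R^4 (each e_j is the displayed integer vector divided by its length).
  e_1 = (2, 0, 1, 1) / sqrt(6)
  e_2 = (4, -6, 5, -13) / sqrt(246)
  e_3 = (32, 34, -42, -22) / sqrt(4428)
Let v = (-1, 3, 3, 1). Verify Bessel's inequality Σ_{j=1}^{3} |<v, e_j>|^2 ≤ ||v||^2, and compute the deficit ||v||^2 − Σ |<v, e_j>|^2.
Σ |<v, e_j>|^2 = 11/3; ||v||^2 = 20; deficit = 49/3

Write each e_j = u_j / sqrt(<u_j, u_j>) where u_j is the displayed integer vector. Then <v, e_j> = <v, u_j> / sqrt(<u_j, u_j>), so |<v, e_j>|^2 = <v, u_j>^2 / <u_j, u_j>.
Coefficients: <v, e_1> = 2/sqrt(6), <v, e_2> = -20/sqrt(246), <v, e_3> = -78/sqrt(4428).
Square and sum: Σ |<v, e_j>|^2 = 11/3.
Compute ||v||^2 = v·v = 20.
Deficit = 20 − 11/3 = 49/3 ≥ 0, confirming Bessel's inequality. (The deficit equals ||v − Σ <v,e_j> e_j||^2, the squared distance from v to span{e_j}.)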